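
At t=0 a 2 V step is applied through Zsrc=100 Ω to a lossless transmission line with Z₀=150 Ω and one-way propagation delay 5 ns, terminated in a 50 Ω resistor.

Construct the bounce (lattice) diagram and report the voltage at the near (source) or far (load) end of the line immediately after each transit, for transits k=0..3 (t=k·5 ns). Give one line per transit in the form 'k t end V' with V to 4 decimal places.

0 0 source 1.2000
1 5 load 0.6000
2 10 source 0.7200
3 15 load 0.6600

Γ_L=-0.500000, Γ_S=-0.200000; launch V₁=2·150/250=1.200000
k=0 src: V=1.2000
k=1 load: inc=1.200000, refl=1.200000·-0.500000=-0.6000; V=0.000000+1.200000+-0.600000=0.6000
k=2 src: inc=-0.600000, refl=-0.600000·-0.200000=0.1200; V=1.200000+-0.600000+0.120000=0.7200
k=3 load: inc=0.120000, refl=0.120000·-0.500000=-0.0600; V=0.600000+0.120000+-0.060000=0.6600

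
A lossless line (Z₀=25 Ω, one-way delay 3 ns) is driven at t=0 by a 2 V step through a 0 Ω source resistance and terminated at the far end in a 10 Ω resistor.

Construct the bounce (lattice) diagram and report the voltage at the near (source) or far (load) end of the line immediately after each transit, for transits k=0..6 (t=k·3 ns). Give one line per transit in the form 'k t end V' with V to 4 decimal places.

0 0 source 2.0000
1 3 load 1.1429
2 6 source 2.0000
3 9 load 1.6327
4 12 source 2.0000
5 15 load 1.8426
6 18 source 2.0000

Γ_L=-0.428571, Γ_S=-1.000000; launch V₁=2·25/25=2.000000
k=0 src: V=2.0000
k=1 load: inc=2.000000, refl=2.000000·-0.428571=-0.8571; V=0.000000+2.000000+-0.857143=1.1429
k=2 src: inc=-0.857143, refl=-0.857143·-1.000000=0.8571; V=2.000000+-0.857143+0.857143=2.0000
k=3 load: inc=0.857143, refl=0.857143·-0.428571=-0.3673; V=1.142857+0.857143+-0.367347=1.6327
k=4 src: inc=-0.367347, refl=-0.367347·-1.000000=0.3673; V=2.000000+-0.367347+0.367347=2.0000
k=5 load: inc=0.367347, refl=0.367347·-0.428571=-0.1574; V=1.632653+0.367347+-0.157434=1.8426
k=6 src: inc=-0.157434, refl=-0.157434·-1.000000=0.1574; V=2.000000+-0.157434+0.157434=2.0000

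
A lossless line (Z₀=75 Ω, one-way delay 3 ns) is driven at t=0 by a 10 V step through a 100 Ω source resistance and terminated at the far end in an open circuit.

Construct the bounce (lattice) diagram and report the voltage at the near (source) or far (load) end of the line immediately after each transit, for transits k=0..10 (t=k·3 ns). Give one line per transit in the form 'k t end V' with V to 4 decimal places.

Γ_L=1.000000, Γ_S=0.142857; launch V₁=10·75/175=4.285714
k=0 src: V=4.2857
k=1 load: inc=4.285714, refl=4.285714·1.000000=4.2857; V=0.000000+4.285714+4.285714=8.5714
k=2 src: inc=4.285714, refl=4.285714·0.142857=0.6122; V=4.285714+4.285714+0.612245=9.1837
k=3 load: inc=0.612245, refl=0.612245·1.000000=0.6122; V=8.571429+0.612245+0.612245=9.7959
k=4 src: inc=0.612245, refl=0.612245·0.142857=0.0875; V=9.183673+0.612245+0.087464=9.8834
k=5 load: inc=0.087464, refl=0.087464·1.000000=0.0875; V=9.795918+0.087464+0.087464=9.9708
k=6 src: inc=0.087464, refl=0.087464·0.142857=0.0125; V=9.883382+0.087464+0.012495=9.9833
k=7 load: inc=0.012495, refl=0.012495·1.000000=0.0125; V=9.970845+0.012495+0.012495=9.9958
k=8 src: inc=0.012495, refl=0.012495·0.142857=0.0018; V=9.983340+0.012495+0.001785=9.9976
k=9 load: inc=0.001785, refl=0.001785·1.000000=0.0018; V=9.995835+0.001785+0.001785=9.9994
k=10 src: inc=0.001785, refl=0.001785·0.142857=0.0003; V=9.997620+0.001785+0.000255=9.9997

0 0 source 4.2857
1 3 load 8.5714
2 6 source 9.1837
3 9 load 9.7959
4 12 source 9.8834
5 15 load 9.9708
6 18 source 9.9833
7 21 load 9.9958
8 24 source 9.9976
9 27 load 9.9994
10 30 source 9.9997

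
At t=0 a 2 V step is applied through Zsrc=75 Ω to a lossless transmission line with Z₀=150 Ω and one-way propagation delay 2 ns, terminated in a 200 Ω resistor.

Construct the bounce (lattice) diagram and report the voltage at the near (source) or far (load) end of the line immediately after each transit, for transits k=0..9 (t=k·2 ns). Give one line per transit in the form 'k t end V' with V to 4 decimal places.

Γ_L=0.142857, Γ_S=-0.333333; launch V₁=2·150/225=1.333333
k=0 src: V=1.3333
k=1 load: inc=1.333333, refl=1.333333·0.142857=0.1905; V=0.000000+1.333333+0.190476=1.5238
k=2 src: inc=0.190476, refl=0.190476·-0.333333=-0.0635; V=1.333333+0.190476+-0.063492=1.4603
k=3 load: inc=-0.063492, refl=-0.063492·0.142857=-0.0091; V=1.523810+-0.063492+-0.009070=1.4512
k=4 src: inc=-0.009070, refl=-0.009070·-0.333333=0.0030; V=1.460317+-0.009070+0.003023=1.4543
k=5 load: inc=0.003023, refl=0.003023·0.142857=0.0004; V=1.451247+0.003023+0.000432=1.4547
k=6 src: inc=0.000432, refl=0.000432·-0.333333=-0.0001; V=1.454271+0.000432+-0.000144=1.4546
k=7 load: inc=-0.000144, refl=-0.000144·0.142857=-0.0000; V=1.454703+-0.000144+-0.000021=1.4545
k=8 src: inc=-0.000021, refl=-0.000021·-0.333333=0.0000; V=1.454559+-0.000021+0.000007=1.4545
k=9 load: inc=0.000007, refl=0.000007·0.142857=0.0000; V=1.454538+0.000007+0.000001=1.4545

0 0 source 1.3333
1 2 load 1.5238
2 4 source 1.4603
3 6 load 1.4512
4 8 source 1.4543
5 10 load 1.4547
6 12 source 1.4546
7 14 load 1.4545
8 16 source 1.4545
9 18 load 1.4545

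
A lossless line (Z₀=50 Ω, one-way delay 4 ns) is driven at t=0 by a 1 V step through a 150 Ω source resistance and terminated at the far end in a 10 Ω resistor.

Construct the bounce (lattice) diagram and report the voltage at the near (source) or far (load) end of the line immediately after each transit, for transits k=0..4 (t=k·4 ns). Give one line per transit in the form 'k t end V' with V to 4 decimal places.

0 0 source 0.2500
1 4 load 0.0833
2 8 source 0.0000
3 12 load 0.0556
4 16 source 0.0833

Γ_L=-0.666667, Γ_S=0.500000; launch V₁=1·50/200=0.250000
k=0 src: V=0.2500
k=1 load: inc=0.250000, refl=0.250000·-0.666667=-0.1667; V=0.000000+0.250000+-0.166667=0.0833
k=2 src: inc=-0.166667, refl=-0.166667·0.500000=-0.0833; V=0.250000+-0.166667+-0.083333=0.0000
k=3 load: inc=-0.083333, refl=-0.083333·-0.666667=0.0556; V=0.083333+-0.083333+0.055556=0.0556
k=4 src: inc=0.055556, refl=0.055556·0.500000=0.0278; V=0.000000+0.055556+0.027778=0.0833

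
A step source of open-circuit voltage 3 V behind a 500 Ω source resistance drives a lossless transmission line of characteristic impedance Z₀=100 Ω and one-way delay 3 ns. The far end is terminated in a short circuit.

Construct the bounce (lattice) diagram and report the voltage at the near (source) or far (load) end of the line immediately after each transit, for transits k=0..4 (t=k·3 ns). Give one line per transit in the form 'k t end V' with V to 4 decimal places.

0 0 source 0.5000
1 3 load 0.0000
2 6 source -0.3333
3 9 load 0.0000
4 12 source 0.2222

Γ_L=-1.000000, Γ_S=0.666667; launch V₁=3·100/600=0.500000
k=0 src: V=0.5000
k=1 load: inc=0.500000, refl=0.500000·-1.000000=-0.5000; V=0.000000+0.500000+-0.500000=0.0000
k=2 src: inc=-0.500000, refl=-0.500000·0.666667=-0.3333; V=0.500000+-0.500000+-0.333333=-0.3333
k=3 load: inc=-0.333333, refl=-0.333333·-1.000000=0.3333; V=0.000000+-0.333333+0.333333=0.0000
k=4 src: inc=0.333333, refl=0.333333·0.666667=0.2222; V=-0.333333+0.333333+0.222222=0.2222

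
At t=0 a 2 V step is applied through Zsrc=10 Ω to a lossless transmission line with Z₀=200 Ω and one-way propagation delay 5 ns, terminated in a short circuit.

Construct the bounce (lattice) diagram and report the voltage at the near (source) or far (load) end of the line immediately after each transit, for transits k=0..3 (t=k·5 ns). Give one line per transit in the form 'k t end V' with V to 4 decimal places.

Γ_L=-1.000000, Γ_S=-0.904762; launch V₁=2·200/210=1.904762
k=0 src: V=1.9048
k=1 load: inc=1.904762, refl=1.904762·-1.000000=-1.9048; V=0.000000+1.904762+-1.904762=0.0000
k=2 src: inc=-1.904762, refl=-1.904762·-0.904762=1.7234; V=1.904762+-1.904762+1.723356=1.7234
k=3 load: inc=1.723356, refl=1.723356·-1.000000=-1.7234; V=0.000000+1.723356+-1.723356=0.0000

0 0 source 1.9048
1 5 load 0.0000
2 10 source 1.7234
3 15 load 0.0000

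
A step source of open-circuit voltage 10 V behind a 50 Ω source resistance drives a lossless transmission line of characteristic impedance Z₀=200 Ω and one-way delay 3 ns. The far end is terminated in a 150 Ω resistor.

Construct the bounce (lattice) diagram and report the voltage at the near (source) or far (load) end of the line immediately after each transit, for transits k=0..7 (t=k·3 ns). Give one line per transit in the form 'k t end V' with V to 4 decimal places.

0 0 source 8.0000
1 3 load 6.8571
2 6 source 7.5429
3 9 load 7.4449
4 12 source 7.5037
5 15 load 7.4953
6 18 source 7.5003
7 21 load 7.4996

Γ_L=-0.142857, Γ_S=-0.600000; launch V₁=10·200/250=8.000000
k=0 src: V=8.0000
k=1 load: inc=8.000000, refl=8.000000·-0.142857=-1.1429; V=0.000000+8.000000+-1.142857=6.8571
k=2 src: inc=-1.142857, refl=-1.142857·-0.600000=0.6857; V=8.000000+-1.142857+0.685714=7.5429
k=3 load: inc=0.685714, refl=0.685714·-0.142857=-0.0980; V=6.857143+0.685714+-0.097959=7.4449
k=4 src: inc=-0.097959, refl=-0.097959·-0.600000=0.0588; V=7.542857+-0.097959+0.058776=7.5037
k=5 load: inc=0.058776, refl=0.058776·-0.142857=-0.0084; V=7.444898+0.058776+-0.008397=7.4953
k=6 src: inc=-0.008397, refl=-0.008397·-0.600000=0.0050; V=7.503673+-0.008397+0.005038=7.5003
k=7 load: inc=0.005038, refl=0.005038·-0.142857=-0.0007; V=7.495277+0.005038+-0.000720=7.4996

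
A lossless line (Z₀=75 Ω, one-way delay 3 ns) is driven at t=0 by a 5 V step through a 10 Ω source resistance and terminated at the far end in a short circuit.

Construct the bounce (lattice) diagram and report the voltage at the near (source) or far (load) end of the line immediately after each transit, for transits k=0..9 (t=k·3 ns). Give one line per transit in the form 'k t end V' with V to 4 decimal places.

0 0 source 4.4118
1 3 load 0.0000
2 6 source 3.3737
3 9 load 0.0000
4 12 source 2.5799
5 15 load 0.0000
6 18 source 1.9729
7 21 load 0.0000
8 24 source 1.5087
9 27 load 0.0000

Γ_L=-1.000000, Γ_S=-0.764706; launch V₁=5·75/85=4.411765
k=0 src: V=4.4118
k=1 load: inc=4.411765, refl=4.411765·-1.000000=-4.4118; V=0.000000+4.411765+-4.411765=0.0000
k=2 src: inc=-4.411765, refl=-4.411765·-0.764706=3.3737; V=4.411765+-4.411765+3.373702=3.3737
k=3 load: inc=3.373702, refl=3.373702·-1.000000=-3.3737; V=0.000000+3.373702+-3.373702=0.0000
k=4 src: inc=-3.373702, refl=-3.373702·-0.764706=2.5799; V=3.373702+-3.373702+2.579890=2.5799
k=5 load: inc=2.579890, refl=2.579890·-1.000000=-2.5799; V=0.000000+2.579890+-2.579890=0.0000
k=6 src: inc=-2.579890, refl=-2.579890·-0.764706=1.9729; V=2.579890+-2.579890+1.972857=1.9729
k=7 load: inc=1.972857, refl=1.972857·-1.000000=-1.9729; V=0.000000+1.972857+-1.972857=0.0000
k=8 src: inc=-1.972857, refl=-1.972857·-0.764706=1.5087; V=1.972857+-1.972857+1.508655=1.5087
k=9 load: inc=1.508655, refl=1.508655·-1.000000=-1.5087; V=0.000000+1.508655+-1.508655=0.0000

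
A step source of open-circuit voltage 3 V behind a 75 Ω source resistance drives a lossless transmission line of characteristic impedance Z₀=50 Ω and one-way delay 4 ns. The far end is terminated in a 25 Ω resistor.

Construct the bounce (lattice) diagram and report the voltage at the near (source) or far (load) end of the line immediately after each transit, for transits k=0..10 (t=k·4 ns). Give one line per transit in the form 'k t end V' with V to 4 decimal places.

Γ_L=-0.333333, Γ_S=0.200000; launch V₁=3·50/125=1.200000
k=0 src: V=1.2000
k=1 load: inc=1.200000, refl=1.200000·-0.333333=-0.4000; V=0.000000+1.200000+-0.400000=0.8000
k=2 src: inc=-0.400000, refl=-0.400000·0.200000=-0.0800; V=1.200000+-0.400000+-0.080000=0.7200
k=3 load: inc=-0.080000, refl=-0.080000·-0.333333=0.0267; V=0.800000+-0.080000+0.026667=0.7467
k=4 src: inc=0.026667, refl=0.026667·0.200000=0.0053; V=0.720000+0.026667+0.005333=0.7520
k=5 load: inc=0.005333, refl=0.005333·-0.333333=-0.0018; V=0.746667+0.005333+-0.001778=0.7502
k=6 src: inc=-0.001778, refl=-0.001778·0.200000=-0.0004; V=0.752000+-0.001778+-0.000356=0.7499
k=7 load: inc=-0.000356, refl=-0.000356·-0.333333=0.0001; V=0.750222+-0.000356+0.000119=0.7500
k=8 src: inc=0.000119, refl=0.000119·0.200000=0.0000; V=0.749867+0.000119+0.000024=0.7500
k=9 load: inc=0.000024, refl=0.000024·-0.333333=-0.0000; V=0.749985+0.000024+-0.000008=0.7500
k=10 src: inc=-0.000008, refl=-0.000008·0.200000=-0.0000; V=0.750009+-0.000008+-0.000002=0.7500

0 0 source 1.2000
1 4 load 0.8000
2 8 source 0.7200
3 12 load 0.7467
4 16 source 0.7520
5 20 load 0.7502
6 24 source 0.7499
7 28 load 0.7500
8 32 source 0.7500
9 36 load 0.7500
10 40 source 0.7500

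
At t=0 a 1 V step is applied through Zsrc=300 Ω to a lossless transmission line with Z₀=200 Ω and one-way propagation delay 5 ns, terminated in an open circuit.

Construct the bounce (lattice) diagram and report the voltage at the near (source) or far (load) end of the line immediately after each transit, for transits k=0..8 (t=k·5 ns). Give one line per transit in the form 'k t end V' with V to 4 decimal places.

0 0 source 0.4000
1 5 load 0.8000
2 10 source 0.8800
3 15 load 0.9600
4 20 source 0.9760
5 25 load 0.9920
6 30 source 0.9952
7 35 load 0.9984
8 40 source 0.9990

Γ_L=1.000000, Γ_S=0.200000; launch V₁=1·200/500=0.400000
k=0 src: V=0.4000
k=1 load: inc=0.400000, refl=0.400000·1.000000=0.4000; V=0.000000+0.400000+0.400000=0.8000
k=2 src: inc=0.400000, refl=0.400000·0.200000=0.0800; V=0.400000+0.400000+0.080000=0.8800
k=3 load: inc=0.080000, refl=0.080000·1.000000=0.0800; V=0.800000+0.080000+0.080000=0.9600
k=4 src: inc=0.080000, refl=0.080000·0.200000=0.0160; V=0.880000+0.080000+0.016000=0.9760
k=5 load: inc=0.016000, refl=0.016000·1.000000=0.0160; V=0.960000+0.016000+0.016000=0.9920
k=6 src: inc=0.016000, refl=0.016000·0.200000=0.0032; V=0.976000+0.016000+0.003200=0.9952
k=7 load: inc=0.003200, refl=0.003200·1.000000=0.0032; V=0.992000+0.003200+0.003200=0.9984
k=8 src: inc=0.003200, refl=0.003200·0.200000=0.0006; V=0.995200+0.003200+0.000640=0.9990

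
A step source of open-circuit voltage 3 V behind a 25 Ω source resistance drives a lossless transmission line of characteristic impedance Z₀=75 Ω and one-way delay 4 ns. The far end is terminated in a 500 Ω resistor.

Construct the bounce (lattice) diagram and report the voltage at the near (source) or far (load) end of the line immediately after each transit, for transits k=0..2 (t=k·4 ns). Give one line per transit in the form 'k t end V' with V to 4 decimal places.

Γ_L=0.739130, Γ_S=-0.500000; launch V₁=3·75/100=2.250000
k=0 src: V=2.2500
k=1 load: inc=2.250000, refl=2.250000·0.739130=1.6630; V=0.000000+2.250000+1.663043=3.9130
k=2 src: inc=1.663043, refl=1.663043·-0.500000=-0.8315; V=2.250000+1.663043+-0.831522=3.0815

0 0 source 2.2500
1 4 load 3.9130
2 8 source 3.0815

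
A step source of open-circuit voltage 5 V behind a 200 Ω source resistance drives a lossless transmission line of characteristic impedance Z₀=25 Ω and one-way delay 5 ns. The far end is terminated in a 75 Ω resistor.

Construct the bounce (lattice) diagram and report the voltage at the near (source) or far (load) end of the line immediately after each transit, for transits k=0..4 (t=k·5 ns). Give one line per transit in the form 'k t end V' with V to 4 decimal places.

Γ_L=0.500000, Γ_S=0.777778; launch V₁=5·25/225=0.555556
k=0 src: V=0.5556
k=1 load: inc=0.555556, refl=0.555556·0.500000=0.2778; V=0.000000+0.555556+0.277778=0.8333
k=2 src: inc=0.277778, refl=0.277778·0.777778=0.2160; V=0.555556+0.277778+0.216049=1.0494
k=3 load: inc=0.216049, refl=0.216049·0.500000=0.1080; V=0.833333+0.216049+0.108025=1.1574
k=4 src: inc=0.108025, refl=0.108025·0.777778=0.0840; V=1.049383+0.108025+0.084019=1.2414

0 0 source 0.5556
1 5 load 0.8333
2 10 source 1.0494
3 15 load 1.1574
4 20 source 1.2414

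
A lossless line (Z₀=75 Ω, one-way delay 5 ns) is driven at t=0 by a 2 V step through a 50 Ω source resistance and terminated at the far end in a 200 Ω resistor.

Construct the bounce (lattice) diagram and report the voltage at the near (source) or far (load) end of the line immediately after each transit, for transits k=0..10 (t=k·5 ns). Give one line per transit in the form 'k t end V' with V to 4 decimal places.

Γ_L=0.454545, Γ_S=-0.200000; launch V₁=2·75/125=1.200000
k=0 src: V=1.2000
k=1 load: inc=1.200000, refl=1.200000·0.454545=0.5455; V=0.000000+1.200000+0.545455=1.7455
k=2 src: inc=0.545455, refl=0.545455·-0.200000=-0.1091; V=1.200000+0.545455+-0.109091=1.6364
k=3 load: inc=-0.109091, refl=-0.109091·0.454545=-0.0496; V=1.745455+-0.109091+-0.049587=1.5868
k=4 src: inc=-0.049587, refl=-0.049587·-0.200000=0.0099; V=1.636364+-0.049587+0.009917=1.5967
k=5 load: inc=0.009917, refl=0.009917·0.454545=0.0045; V=1.586777+0.009917+0.004508=1.6012
k=6 src: inc=0.004508, refl=0.004508·-0.200000=-0.0009; V=1.596694+0.004508+-0.000902=1.6003
k=7 load: inc=-0.000902, refl=-0.000902·0.454545=-0.0004; V=1.601202+-0.000902+-0.000410=1.5999
k=8 src: inc=-0.000410, refl=-0.000410·-0.200000=0.0001; V=1.600301+-0.000410+0.000082=1.6000
k=9 load: inc=0.000082, refl=0.000082·0.454545=0.0000; V=1.599891+0.000082+0.000037=1.6000
k=10 src: inc=0.000037, refl=0.000037·-0.200000=-0.0000; V=1.599973+0.000037+-0.000007=1.6000

0 0 source 1.2000
1 5 load 1.7455
2 10 source 1.6364
3 15 load 1.5868
4 20 source 1.5967
5 25 load 1.6012
6 30 source 1.6003
7 35 load 1.5999
8 40 source 1.6000
9 45 load 1.6000
10 50 source 1.6000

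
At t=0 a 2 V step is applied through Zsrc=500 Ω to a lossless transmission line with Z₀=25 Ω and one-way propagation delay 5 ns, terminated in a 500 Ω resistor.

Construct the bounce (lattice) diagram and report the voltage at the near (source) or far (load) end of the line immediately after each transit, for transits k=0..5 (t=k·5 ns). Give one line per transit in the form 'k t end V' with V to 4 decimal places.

0 0 source 0.0952
1 5 load 0.1814
2 10 source 0.2594
3 15 load 0.3299
4 20 source 0.3937
5 25 load 0.4515

Γ_L=0.904762, Γ_S=0.904762; launch V₁=2·25/525=0.095238
k=0 src: V=0.0952
k=1 load: inc=0.095238, refl=0.095238·0.904762=0.0862; V=0.000000+0.095238+0.086168=0.1814
k=2 src: inc=0.086168, refl=0.086168·0.904762=0.0780; V=0.095238+0.086168+0.077961=0.2594
k=3 load: inc=0.077961, refl=0.077961·0.904762=0.0705; V=0.181406+0.077961+0.070536=0.3299
k=4 src: inc=0.070536, refl=0.070536·0.904762=0.0638; V=0.259367+0.070536+0.063819=0.3937
k=5 load: inc=0.063819, refl=0.063819·0.904762=0.0577; V=0.329904+0.063819+0.057741=0.4515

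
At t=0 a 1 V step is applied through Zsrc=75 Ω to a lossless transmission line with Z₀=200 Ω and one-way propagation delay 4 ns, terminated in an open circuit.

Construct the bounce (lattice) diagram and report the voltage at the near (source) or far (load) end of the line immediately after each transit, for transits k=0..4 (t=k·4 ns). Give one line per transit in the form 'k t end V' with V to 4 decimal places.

Γ_L=1.000000, Γ_S=-0.454545; launch V₁=1·200/275=0.727273
k=0 src: V=0.7273
k=1 load: inc=0.727273, refl=0.727273·1.000000=0.7273; V=0.000000+0.727273+0.727273=1.4545
k=2 src: inc=0.727273, refl=0.727273·-0.454545=-0.3306; V=0.727273+0.727273+-0.330579=1.1240
k=3 load: inc=-0.330579, refl=-0.330579·1.000000=-0.3306; V=1.454545+-0.330579+-0.330579=0.7934
k=4 src: inc=-0.330579, refl=-0.330579·-0.454545=0.1503; V=1.123967+-0.330579+0.150263=0.9437

0 0 source 0.7273
1 4 load 1.4545
2 8 source 1.1240
3 12 load 0.7934
4 16 source 0.9437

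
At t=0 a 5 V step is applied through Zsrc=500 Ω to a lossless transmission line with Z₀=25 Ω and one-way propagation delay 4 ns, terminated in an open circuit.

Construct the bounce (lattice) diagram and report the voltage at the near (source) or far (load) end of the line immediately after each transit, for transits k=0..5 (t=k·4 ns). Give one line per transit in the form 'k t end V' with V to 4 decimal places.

0 0 source 0.2381
1 4 load 0.4762
2 8 source 0.6916
3 12 load 0.9070
4 16 source 1.1019
5 20 load 1.2968

Γ_L=1.000000, Γ_S=0.904762; launch V₁=5·25/525=0.238095
k=0 src: V=0.2381
k=1 load: inc=0.238095, refl=0.238095·1.000000=0.2381; V=0.000000+0.238095+0.238095=0.4762
k=2 src: inc=0.238095, refl=0.238095·0.904762=0.2154; V=0.238095+0.238095+0.215420=0.6916
k=3 load: inc=0.215420, refl=0.215420·1.000000=0.2154; V=0.476190+0.215420+0.215420=0.9070
k=4 src: inc=0.215420, refl=0.215420·0.904762=0.1949; V=0.691610+0.215420+0.194903=1.1019
k=5 load: inc=0.194903, refl=0.194903·1.000000=0.1949; V=0.907029+0.194903+0.194903=1.2968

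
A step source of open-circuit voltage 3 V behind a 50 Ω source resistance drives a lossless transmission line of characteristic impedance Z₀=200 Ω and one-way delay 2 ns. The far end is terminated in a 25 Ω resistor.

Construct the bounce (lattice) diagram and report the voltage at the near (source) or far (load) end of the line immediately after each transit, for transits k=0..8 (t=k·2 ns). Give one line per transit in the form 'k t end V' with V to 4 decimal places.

Γ_L=-0.777778, Γ_S=-0.600000; launch V₁=3·200/250=2.400000
k=0 src: V=2.4000
k=1 load: inc=2.400000, refl=2.400000·-0.777778=-1.8667; V=0.000000+2.400000+-1.866667=0.5333
k=2 src: inc=-1.866667, refl=-1.866667·-0.600000=1.1200; V=2.400000+-1.866667+1.120000=1.6533
k=3 load: inc=1.120000, refl=1.120000·-0.777778=-0.8711; V=0.533333+1.120000+-0.871111=0.7822
k=4 src: inc=-0.871111, refl=-0.871111·-0.600000=0.5227; V=1.653333+-0.871111+0.522667=1.3049
k=5 load: inc=0.522667, refl=0.522667·-0.777778=-0.4065; V=0.782222+0.522667+-0.406519=0.8984
k=6 src: inc=-0.406519, refl=-0.406519·-0.600000=0.2439; V=1.304889+-0.406519+0.243911=1.1423
k=7 load: inc=0.243911, refl=0.243911·-0.777778=-0.1897; V=0.898370+0.243911+-0.189709=0.9526
k=8 src: inc=-0.189709, refl=-0.189709·-0.600000=0.1138; V=1.142281+-0.189709+0.113825=1.0664

0 0 source 2.4000
1 2 load 0.5333
2 4 source 1.6533
3 6 load 0.7822
4 8 source 1.3049
5 10 load 0.8984
6 12 source 1.1423
7 14 load 0.9526
8 16 source 1.0664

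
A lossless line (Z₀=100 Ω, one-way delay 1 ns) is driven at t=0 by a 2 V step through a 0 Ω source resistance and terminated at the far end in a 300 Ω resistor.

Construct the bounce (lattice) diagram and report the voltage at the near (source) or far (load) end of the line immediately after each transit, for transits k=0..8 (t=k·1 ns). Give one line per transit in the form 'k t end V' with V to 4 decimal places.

Γ_L=0.500000, Γ_S=-1.000000; launch V₁=2·100/100=2.000000
k=0 src: V=2.0000
k=1 load: inc=2.000000, refl=2.000000·0.500000=1.0000; V=0.000000+2.000000+1.000000=3.0000
k=2 src: inc=1.000000, refl=1.000000·-1.000000=-1.0000; V=2.000000+1.000000+-1.000000=2.0000
k=3 load: inc=-1.000000, refl=-1.000000·0.500000=-0.5000; V=3.000000+-1.000000+-0.500000=1.5000
k=4 src: inc=-0.500000, refl=-0.500000·-1.000000=0.5000; V=2.000000+-0.500000+0.500000=2.0000
k=5 load: inc=0.500000, refl=0.500000·0.500000=0.2500; V=1.500000+0.500000+0.250000=2.2500
k=6 src: inc=0.250000, refl=0.250000·-1.000000=-0.2500; V=2.000000+0.250000+-0.250000=2.0000
k=7 load: inc=-0.250000, refl=-0.250000·0.500000=-0.1250; V=2.250000+-0.250000+-0.125000=1.8750
k=8 src: inc=-0.125000, refl=-0.125000·-1.000000=0.1250; V=2.000000+-0.125000+0.125000=2.0000

0 0 source 2.0000
1 1 load 3.0000
2 2 source 2.0000
3 3 load 1.5000
4 4 source 2.0000
5 5 load 2.2500
6 6 source 2.0000
7 7 load 1.8750
8 8 source 2.0000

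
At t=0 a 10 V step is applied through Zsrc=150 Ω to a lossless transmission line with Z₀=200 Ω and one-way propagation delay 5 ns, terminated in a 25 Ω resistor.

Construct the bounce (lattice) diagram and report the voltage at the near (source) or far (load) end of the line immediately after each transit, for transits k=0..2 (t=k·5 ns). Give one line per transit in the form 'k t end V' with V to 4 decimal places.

Γ_L=-0.777778, Γ_S=-0.142857; launch V₁=10·200/350=5.714286
k=0 src: V=5.7143
k=1 load: inc=5.714286, refl=5.714286·-0.777778=-4.4444; V=0.000000+5.714286+-4.444444=1.2698
k=2 src: inc=-4.444444, refl=-4.444444·-0.142857=0.6349; V=5.714286+-4.444444+0.634921=1.9048

0 0 source 5.7143
1 5 load 1.2698
2 10 source 1.9048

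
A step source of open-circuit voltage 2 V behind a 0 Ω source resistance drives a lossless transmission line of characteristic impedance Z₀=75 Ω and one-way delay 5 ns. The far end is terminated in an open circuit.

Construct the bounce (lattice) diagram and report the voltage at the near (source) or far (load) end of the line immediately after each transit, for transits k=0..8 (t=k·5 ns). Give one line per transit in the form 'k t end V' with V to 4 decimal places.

0 0 source 2.0000
1 5 load 4.0000
2 10 source 2.0000
3 15 load 0.0000
4 20 source 2.0000
5 25 load 4.0000
6 30 source 2.0000
7 35 load 0.0000
8 40 source 2.0000

Γ_L=1.000000, Γ_S=-1.000000; launch V₁=2·75/75=2.000000
k=0 src: V=2.0000
k=1 load: inc=2.000000, refl=2.000000·1.000000=2.0000; V=0.000000+2.000000+2.000000=4.0000
k=2 src: inc=2.000000, refl=2.000000·-1.000000=-2.0000; V=2.000000+2.000000+-2.000000=2.0000
k=3 load: inc=-2.000000, refl=-2.000000·1.000000=-2.0000; V=4.000000+-2.000000+-2.000000=0.0000
k=4 src: inc=-2.000000, refl=-2.000000·-1.000000=2.0000; V=2.000000+-2.000000+2.000000=2.0000
k=5 load: inc=2.000000, refl=2.000000·1.000000=2.0000; V=0.000000+2.000000+2.000000=4.0000
k=6 src: inc=2.000000, refl=2.000000·-1.000000=-2.0000; V=2.000000+2.000000+-2.000000=2.0000
k=7 load: inc=-2.000000, refl=-2.000000·1.000000=-2.0000; V=4.000000+-2.000000+-2.000000=0.0000
k=8 src: inc=-2.000000, refl=-2.000000·-1.000000=2.0000; V=2.000000+-2.000000+2.000000=2.0000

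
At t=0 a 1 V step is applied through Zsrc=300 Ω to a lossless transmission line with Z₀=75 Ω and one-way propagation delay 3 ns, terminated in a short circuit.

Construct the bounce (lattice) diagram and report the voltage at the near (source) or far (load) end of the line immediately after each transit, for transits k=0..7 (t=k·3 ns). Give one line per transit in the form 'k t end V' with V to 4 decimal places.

Γ_L=-1.000000, Γ_S=0.600000; launch V₁=1·75/375=0.200000
k=0 src: V=0.2000
k=1 load: inc=0.200000, refl=0.200000·-1.000000=-0.2000; V=0.000000+0.200000+-0.200000=0.0000
k=2 src: inc=-0.200000, refl=-0.200000·0.600000=-0.1200; V=0.200000+-0.200000+-0.120000=-0.1200
k=3 load: inc=-0.120000, refl=-0.120000·-1.000000=0.1200; V=0.000000+-0.120000+0.120000=0.0000
k=4 src: inc=0.120000, refl=0.120000·0.600000=0.0720; V=-0.120000+0.120000+0.072000=0.0720
k=5 load: inc=0.072000, refl=0.072000·-1.000000=-0.0720; V=0.000000+0.072000+-0.072000=0.0000
k=6 src: inc=-0.072000, refl=-0.072000·0.600000=-0.0432; V=0.072000+-0.072000+-0.043200=-0.0432
k=7 load: inc=-0.043200, refl=-0.043200·-1.000000=0.0432; V=0.000000+-0.043200+0.043200=0.0000

0 0 source 0.2000
1 3 load 0.0000
2 6 source -0.1200
3 9 load 0.0000
4 12 source 0.0720
5 15 load 0.0000
6 18 source -0.0432
7 21 load 0.0000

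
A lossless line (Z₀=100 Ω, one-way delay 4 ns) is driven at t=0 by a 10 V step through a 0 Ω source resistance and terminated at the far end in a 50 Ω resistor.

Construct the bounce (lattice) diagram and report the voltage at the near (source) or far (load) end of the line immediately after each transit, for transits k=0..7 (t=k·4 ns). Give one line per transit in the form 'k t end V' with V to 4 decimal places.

0 0 source 10.0000
1 4 load 6.6667
2 8 source 10.0000
3 12 load 8.8889
4 16 source 10.0000
5 20 load 9.6296
6 24 source 10.0000
7 28 load 9.8765

Γ_L=-0.333333, Γ_S=-1.000000; launch V₁=10·100/100=10.000000
k=0 src: V=10.0000
k=1 load: inc=10.000000, refl=10.000000·-0.333333=-3.3333; V=0.000000+10.000000+-3.333333=6.6667
k=2 src: inc=-3.333333, refl=-3.333333·-1.000000=3.3333; V=10.000000+-3.333333+3.333333=10.0000
k=3 load: inc=3.333333, refl=3.333333·-0.333333=-1.1111; V=6.666667+3.333333+-1.111111=8.8889
k=4 src: inc=-1.111111, refl=-1.111111·-1.000000=1.1111; V=10.000000+-1.111111+1.111111=10.0000
k=5 load: inc=1.111111, refl=1.111111·-0.333333=-0.3704; V=8.888889+1.111111+-0.370370=9.6296
k=6 src: inc=-0.370370, refl=-0.370370·-1.000000=0.3704; V=10.000000+-0.370370+0.370370=10.0000
k=7 load: inc=0.370370, refl=0.370370·-0.333333=-0.1235; V=9.629630+0.370370+-0.123457=9.8765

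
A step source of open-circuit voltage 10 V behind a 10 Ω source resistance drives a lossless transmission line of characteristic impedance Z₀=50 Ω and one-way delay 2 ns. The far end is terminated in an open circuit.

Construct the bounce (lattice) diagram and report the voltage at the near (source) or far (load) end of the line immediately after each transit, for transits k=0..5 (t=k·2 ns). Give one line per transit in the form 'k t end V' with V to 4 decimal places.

Γ_L=1.000000, Γ_S=-0.666667; launch V₁=10·50/60=8.333333
k=0 src: V=8.3333
k=1 load: inc=8.333333, refl=8.333333·1.000000=8.3333; V=0.000000+8.333333+8.333333=16.6667
k=2 src: inc=8.333333, refl=8.333333·-0.666667=-5.5556; V=8.333333+8.333333+-5.555556=11.1111
k=3 load: inc=-5.555556, refl=-5.555556·1.000000=-5.5556; V=16.666667+-5.555556+-5.555556=5.5556
k=4 src: inc=-5.555556, refl=-5.555556·-0.666667=3.7037; V=11.111111+-5.555556+3.703704=9.2593
k=5 load: inc=3.703704, refl=3.703704·1.000000=3.7037; V=5.555556+3.703704+3.703704=12.9630

0 0 source 8.3333
1 2 load 16.6667
2 4 source 11.1111
3 6 load 5.5556
4 8 source 9.2593
5 10 load 12.9630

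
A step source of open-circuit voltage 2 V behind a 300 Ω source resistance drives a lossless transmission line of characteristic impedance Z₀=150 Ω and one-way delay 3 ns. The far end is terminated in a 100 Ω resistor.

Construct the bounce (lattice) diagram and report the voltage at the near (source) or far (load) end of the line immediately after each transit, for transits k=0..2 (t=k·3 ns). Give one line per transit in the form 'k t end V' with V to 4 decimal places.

0 0 source 0.6667
1 3 load 0.5333
2 6 source 0.4889

Γ_L=-0.200000, Γ_S=0.333333; launch V₁=2·150/450=0.666667
k=0 src: V=0.6667
k=1 load: inc=0.666667, refl=0.666667·-0.200000=-0.1333; V=0.000000+0.666667+-0.133333=0.5333
k=2 src: inc=-0.133333, refl=-0.133333·0.333333=-0.0444; V=0.666667+-0.133333+-0.044444=0.4889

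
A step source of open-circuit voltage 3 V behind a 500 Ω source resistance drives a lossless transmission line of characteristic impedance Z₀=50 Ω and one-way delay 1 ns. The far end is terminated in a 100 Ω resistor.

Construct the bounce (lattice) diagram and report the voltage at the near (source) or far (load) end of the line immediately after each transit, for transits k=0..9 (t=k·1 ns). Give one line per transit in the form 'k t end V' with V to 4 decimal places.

0 0 source 0.2727
1 1 load 0.3636
2 2 source 0.4380
3 3 load 0.4628
4 4 source 0.4831
5 5 load 0.4899
6 6 source 0.4954
7 7 load 0.4972
8 8 source 0.4987
9 9 load 0.4992

Γ_L=0.333333, Γ_S=0.818182; launch V₁=3·50/550=0.272727
k=0 src: V=0.2727
k=1 load: inc=0.272727, refl=0.272727·0.333333=0.0909; V=0.000000+0.272727+0.090909=0.3636
k=2 src: inc=0.090909, refl=0.090909·0.818182=0.0744; V=0.272727+0.090909+0.074380=0.4380
k=3 load: inc=0.074380, refl=0.074380·0.333333=0.0248; V=0.363636+0.074380+0.024793=0.4628
k=4 src: inc=0.024793, refl=0.024793·0.818182=0.0203; V=0.438017+0.024793+0.020285=0.4831
k=5 load: inc=0.020285, refl=0.020285·0.333333=0.0068; V=0.462810+0.020285+0.006762=0.4899
k=6 src: inc=0.006762, refl=0.006762·0.818182=0.0055; V=0.483095+0.006762+0.005532=0.4954
k=7 load: inc=0.005532, refl=0.005532·0.333333=0.0018; V=0.489857+0.005532+0.001844=0.4972
k=8 src: inc=0.001844, refl=0.001844·0.818182=0.0015; V=0.495390+0.001844+0.001509=0.4987
k=9 load: inc=0.001509, refl=0.001509·0.333333=0.0005; V=0.497234+0.001509+0.000503=0.4992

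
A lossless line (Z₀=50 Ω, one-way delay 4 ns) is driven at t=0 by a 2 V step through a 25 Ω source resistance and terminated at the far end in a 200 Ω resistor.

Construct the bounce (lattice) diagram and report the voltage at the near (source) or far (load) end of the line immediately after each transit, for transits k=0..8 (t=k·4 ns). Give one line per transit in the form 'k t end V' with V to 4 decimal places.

0 0 source 1.3333
1 4 load 2.1333
2 8 source 1.8667
3 12 load 1.7067
4 16 source 1.7600
5 20 load 1.7920
6 24 source 1.7813
7 28 load 1.7749
8 32 source 1.7771

Γ_L=0.600000, Γ_S=-0.333333; launch V₁=2·50/75=1.333333
k=0 src: V=1.3333
k=1 load: inc=1.333333, refl=1.333333·0.600000=0.8000; V=0.000000+1.333333+0.800000=2.1333
k=2 src: inc=0.800000, refl=0.800000·-0.333333=-0.2667; V=1.333333+0.800000+-0.266667=1.8667
k=3 load: inc=-0.266667, refl=-0.266667·0.600000=-0.1600; V=2.133333+-0.266667+-0.160000=1.7067
k=4 src: inc=-0.160000, refl=-0.160000·-0.333333=0.0533; V=1.866667+-0.160000+0.053333=1.7600
k=5 load: inc=0.053333, refl=0.053333·0.600000=0.0320; V=1.706667+0.053333+0.032000=1.7920
k=6 src: inc=0.032000, refl=0.032000·-0.333333=-0.0107; V=1.760000+0.032000+-0.010667=1.7813
k=7 load: inc=-0.010667, refl=-0.010667·0.600000=-0.0064; V=1.792000+-0.010667+-0.006400=1.7749
k=8 src: inc=-0.006400, refl=-0.006400·-0.333333=0.0021; V=1.781333+-0.006400+0.002133=1.7771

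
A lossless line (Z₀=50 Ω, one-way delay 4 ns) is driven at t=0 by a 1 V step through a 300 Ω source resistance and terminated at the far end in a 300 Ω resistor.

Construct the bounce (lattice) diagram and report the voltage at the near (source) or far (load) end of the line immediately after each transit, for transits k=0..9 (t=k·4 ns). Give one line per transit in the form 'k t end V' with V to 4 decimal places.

0 0 source 0.1429
1 4 load 0.2449
2 8 source 0.3178
3 12 load 0.3698
4 16 source 0.4070
5 20 load 0.4336
6 24 source 0.4526
7 28 load 0.4661
8 32 source 0.4758
9 36 load 0.4827

Γ_L=0.714286, Γ_S=0.714286; launch V₁=1·50/350=0.142857
k=0 src: V=0.1429
k=1 load: inc=0.142857, refl=0.142857·0.714286=0.1020; V=0.000000+0.142857+0.102041=0.2449
k=2 src: inc=0.102041, refl=0.102041·0.714286=0.0729; V=0.142857+0.102041+0.072886=0.3178
k=3 load: inc=0.072886, refl=0.072886·0.714286=0.0521; V=0.244898+0.072886+0.052062=0.3698
k=4 src: inc=0.052062, refl=0.052062·0.714286=0.0372; V=0.317784+0.052062+0.037187=0.4070
k=5 load: inc=0.037187, refl=0.037187·0.714286=0.0266; V=0.369846+0.037187+0.026562=0.4336
k=6 src: inc=0.026562, refl=0.026562·0.714286=0.0190; V=0.407033+0.026562+0.018973=0.4526
k=7 load: inc=0.018973, refl=0.018973·0.714286=0.0136; V=0.433595+0.018973+0.013552=0.4661
k=8 src: inc=0.013552, refl=0.013552·0.714286=0.0097; V=0.452568+0.013552+0.009680=0.4758
k=9 load: inc=0.009680, refl=0.009680·0.714286=0.0069; V=0.466120+0.009680+0.006914=0.4827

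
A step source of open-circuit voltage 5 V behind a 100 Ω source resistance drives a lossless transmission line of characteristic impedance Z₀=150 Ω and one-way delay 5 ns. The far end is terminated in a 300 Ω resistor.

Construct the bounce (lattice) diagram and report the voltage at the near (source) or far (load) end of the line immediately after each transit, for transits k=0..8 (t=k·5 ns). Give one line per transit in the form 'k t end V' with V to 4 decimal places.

0 0 source 3.0000
1 5 load 4.0000
2 10 source 3.8000
3 15 load 3.7333
4 20 source 3.7467
5 25 load 3.7511
6 30 source 3.7502
7 35 load 3.7499
8 40 source 3.7500

Γ_L=0.333333, Γ_S=-0.200000; launch V₁=5·150/250=3.000000
k=0 src: V=3.0000
k=1 load: inc=3.000000, refl=3.000000·0.333333=1.0000; V=0.000000+3.000000+1.000000=4.0000
k=2 src: inc=1.000000, refl=1.000000·-0.200000=-0.2000; V=3.000000+1.000000+-0.200000=3.8000
k=3 load: inc=-0.200000, refl=-0.200000·0.333333=-0.0667; V=4.000000+-0.200000+-0.066667=3.7333
k=4 src: inc=-0.066667, refl=-0.066667·-0.200000=0.0133; V=3.800000+-0.066667+0.013333=3.7467
k=5 load: inc=0.013333, refl=0.013333·0.333333=0.0044; V=3.733333+0.013333+0.004444=3.7511
k=6 src: inc=0.004444, refl=0.004444·-0.200000=-0.0009; V=3.746667+0.004444+-0.000889=3.7502
k=7 load: inc=-0.000889, refl=-0.000889·0.333333=-0.0003; V=3.751111+-0.000889+-0.000296=3.7499
k=8 src: inc=-0.000296, refl=-0.000296·-0.200000=0.0001; V=3.750222+-0.000296+0.000059=3.7500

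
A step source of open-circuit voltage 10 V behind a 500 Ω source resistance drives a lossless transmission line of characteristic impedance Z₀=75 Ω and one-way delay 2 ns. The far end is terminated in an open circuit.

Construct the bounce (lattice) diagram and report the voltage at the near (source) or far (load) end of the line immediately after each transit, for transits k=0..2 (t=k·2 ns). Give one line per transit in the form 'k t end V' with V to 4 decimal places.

0 0 source 1.3043
1 2 load 2.6087
2 4 source 3.5728

Γ_L=1.000000, Γ_S=0.739130; launch V₁=10·75/575=1.304348
k=0 src: V=1.3043
k=1 load: inc=1.304348, refl=1.304348·1.000000=1.3043; V=0.000000+1.304348+1.304348=2.6087
k=2 src: inc=1.304348, refl=1.304348·0.739130=0.9641; V=1.304348+1.304348+0.964083=3.5728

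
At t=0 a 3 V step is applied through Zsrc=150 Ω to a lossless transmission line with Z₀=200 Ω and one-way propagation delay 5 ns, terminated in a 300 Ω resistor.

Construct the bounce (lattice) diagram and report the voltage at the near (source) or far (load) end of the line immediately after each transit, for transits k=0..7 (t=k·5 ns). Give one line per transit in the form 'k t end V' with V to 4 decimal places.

0 0 source 1.7143
1 5 load 2.0571
2 10 source 2.0082
3 15 load 1.9984
4 20 source 1.9998
5 25 load 2.0000
6 30 source 2.0000
7 35 load 2.0000

Γ_L=0.200000, Γ_S=-0.142857; launch V₁=3·200/350=1.714286
k=0 src: V=1.7143
k=1 load: inc=1.714286, refl=1.714286·0.200000=0.3429; V=0.000000+1.714286+0.342857=2.0571
k=2 src: inc=0.342857, refl=0.342857·-0.142857=-0.0490; V=1.714286+0.342857+-0.048980=2.0082
k=3 load: inc=-0.048980, refl=-0.048980·0.200000=-0.0098; V=2.057143+-0.048980+-0.009796=1.9984
k=4 src: inc=-0.009796, refl=-0.009796·-0.142857=0.0014; V=2.008163+-0.009796+0.001399=1.9998
k=5 load: inc=0.001399, refl=0.001399·0.200000=0.0003; V=1.998367+0.001399+0.000280=2.0000
k=6 src: inc=0.000280, refl=0.000280·-0.142857=-0.0000; V=1.999767+0.000280+-0.000040=2.0000
k=7 load: inc=-0.000040, refl=-0.000040·0.200000=-0.0000; V=2.000047+-0.000040+-0.000008=2.0000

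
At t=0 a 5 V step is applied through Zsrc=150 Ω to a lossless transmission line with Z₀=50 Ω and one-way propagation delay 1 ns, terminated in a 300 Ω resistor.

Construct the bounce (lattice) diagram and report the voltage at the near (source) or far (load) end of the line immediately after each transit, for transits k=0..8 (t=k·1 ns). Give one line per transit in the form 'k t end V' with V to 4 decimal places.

0 0 source 1.2500
1 1 load 2.1429
2 2 source 2.5893
3 3 load 2.9082
4 4 source 3.0676
5 5 load 3.1815
6 6 source 3.2384
7 7 load 3.2791
8 8 source 3.2994

Γ_L=0.714286, Γ_S=0.500000; launch V₁=5·50/200=1.250000
k=0 src: V=1.2500
k=1 load: inc=1.250000, refl=1.250000·0.714286=0.8929; V=0.000000+1.250000+0.892857=2.1429
k=2 src: inc=0.892857, refl=0.892857·0.500000=0.4464; V=1.250000+0.892857+0.446429=2.5893
k=3 load: inc=0.446429, refl=0.446429·0.714286=0.3189; V=2.142857+0.446429+0.318878=2.9082
k=4 src: inc=0.318878, refl=0.318878·0.500000=0.1594; V=2.589286+0.318878+0.159439=3.0676
k=5 load: inc=0.159439, refl=0.159439·0.714286=0.1139; V=2.908163+0.159439+0.113885=3.1815
k=6 src: inc=0.113885, refl=0.113885·0.500000=0.0569; V=3.067602+0.113885+0.056942=3.2384
k=7 load: inc=0.056942, refl=0.056942·0.714286=0.0407; V=3.181487+0.056942+0.040673=3.2791
k=8 src: inc=0.040673, refl=0.040673·0.500000=0.0203; V=3.238429+0.040673+0.020337=3.2994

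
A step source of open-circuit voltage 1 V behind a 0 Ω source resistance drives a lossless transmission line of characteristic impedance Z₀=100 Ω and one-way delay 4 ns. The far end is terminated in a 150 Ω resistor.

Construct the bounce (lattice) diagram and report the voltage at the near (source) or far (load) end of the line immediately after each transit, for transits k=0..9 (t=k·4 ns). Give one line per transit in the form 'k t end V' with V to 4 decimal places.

0 0 source 1.0000
1 4 load 1.2000
2 8 source 1.0000
3 12 load 0.9600
4 16 source 1.0000
5 20 load 1.0080
6 24 source 1.0000
7 28 load 0.9984
8 32 source 1.0000
9 36 load 1.0003

Γ_L=0.200000, Γ_S=-1.000000; launch V₁=1·100/100=1.000000
k=0 src: V=1.0000
k=1 load: inc=1.000000, refl=1.000000·0.200000=0.2000; V=0.000000+1.000000+0.200000=1.2000
k=2 src: inc=0.200000, refl=0.200000·-1.000000=-0.2000; V=1.000000+0.200000+-0.200000=1.0000
k=3 load: inc=-0.200000, refl=-0.200000·0.200000=-0.0400; V=1.200000+-0.200000+-0.040000=0.9600
k=4 src: inc=-0.040000, refl=-0.040000·-1.000000=0.0400; V=1.000000+-0.040000+0.040000=1.0000
k=5 load: inc=0.040000, refl=0.040000·0.200000=0.0080; V=0.960000+0.040000+0.008000=1.0080
k=6 src: inc=0.008000, refl=0.008000·-1.000000=-0.0080; V=1.000000+0.008000+-0.008000=1.0000
k=7 load: inc=-0.008000, refl=-0.008000·0.200000=-0.0016; V=1.008000+-0.008000+-0.001600=0.9984
k=8 src: inc=-0.001600, refl=-0.001600·-1.000000=0.0016; V=1.000000+-0.001600+0.001600=1.0000
k=9 load: inc=0.001600, refl=0.001600·0.200000=0.0003; V=0.998400+0.001600+0.000320=1.0003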